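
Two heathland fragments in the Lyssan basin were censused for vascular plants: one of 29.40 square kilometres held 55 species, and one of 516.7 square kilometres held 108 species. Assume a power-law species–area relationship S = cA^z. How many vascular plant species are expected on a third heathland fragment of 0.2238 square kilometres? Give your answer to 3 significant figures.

17.4

z = ln(108/55) / ln(516.7/29.4) = 0.6748 / 2.8665 = 0.2354
c = 55 / 29.4^0.2354 = 55 / 2.216 = 24.81
S₃ = 24.81 × 0.2238^0.2354 = 24.81 × 0.703 ≈ 17.44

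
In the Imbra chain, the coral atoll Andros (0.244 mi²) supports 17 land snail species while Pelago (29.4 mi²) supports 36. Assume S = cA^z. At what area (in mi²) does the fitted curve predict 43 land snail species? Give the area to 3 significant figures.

z = ln(36/17) / ln(29.4/0.244) = 0.7503 / 4.7916 = 0.1566
c = 17 / 0.244^0.1566 = 17 / 0.8018 = 21.2
A = (43/21.2)^(1/0.1566) ⇒ ln A = ln(2.028)/0.1566 = 4.5157
A = e^4.5157 ≈ 91.44 mi²

91.4 mi²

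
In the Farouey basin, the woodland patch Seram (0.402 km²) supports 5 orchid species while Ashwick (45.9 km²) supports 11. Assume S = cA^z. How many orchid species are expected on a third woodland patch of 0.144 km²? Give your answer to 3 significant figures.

z = ln(11/5) / ln(45.9/0.402) = 0.7885 / 4.7378 = 0.1664
c = 5 / 0.402^0.1664 = 5 / 0.8593 = 5.819
S₃ = 5.819 × 0.144^0.1664 = 5.819 × 0.7243 ≈ 4.215

4.21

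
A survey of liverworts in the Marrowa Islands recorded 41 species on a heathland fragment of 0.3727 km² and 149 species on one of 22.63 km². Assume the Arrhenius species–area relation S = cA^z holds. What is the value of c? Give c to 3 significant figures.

z = ln(S₂/S₁) / ln(A₂/A₁) = ln(149/41) / ln(22.63/0.3727) = 1.2904 / 4.1063 = 0.3142
c = S₁ / A₁^z = 41 / 0.3727^0.3142 = 41 / 0.7333 = 55.91

55.9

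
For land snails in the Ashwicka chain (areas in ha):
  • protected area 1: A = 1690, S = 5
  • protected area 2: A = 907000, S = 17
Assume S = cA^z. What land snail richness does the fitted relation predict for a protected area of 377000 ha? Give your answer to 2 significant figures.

14

z = ln(17/5) / ln(907000/1690) = 1.2238 / 6.2854 = 0.1947
c = 5 / 1690^0.1947 = 5 / 4.251 = 1.176
S₃ = 1.176 × 377000^0.1947 = 1.176 × 12.18 ≈ 14.33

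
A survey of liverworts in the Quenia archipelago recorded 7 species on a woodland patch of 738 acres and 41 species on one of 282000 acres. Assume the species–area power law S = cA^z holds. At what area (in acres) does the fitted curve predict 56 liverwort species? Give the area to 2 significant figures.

800000 acres

z = ln(41/7) / ln(282000/738) = 1.7677 / 5.9457 = 0.2973
c = 7 / 738^0.2973 = 7 / 7.123 = 0.9827
A = (56/0.9827)^(1/0.2973) ⇒ ln A = ln(56.99)/0.2973 = 13.5984
A = e^13.5984 ≈ 804814 acres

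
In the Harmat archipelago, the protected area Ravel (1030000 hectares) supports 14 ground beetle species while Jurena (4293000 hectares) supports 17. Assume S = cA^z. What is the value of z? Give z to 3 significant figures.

Taking logs: ln S = ln c + z ln A, so z = (ln S₂ − ln S₁)/(ln A₂ − ln A₁).
z = ln(17/14) / ln(4293000/1030000) = ln(1.214) / ln(4.168) = 0.1942 / 1.4274 = 0.1360

0.136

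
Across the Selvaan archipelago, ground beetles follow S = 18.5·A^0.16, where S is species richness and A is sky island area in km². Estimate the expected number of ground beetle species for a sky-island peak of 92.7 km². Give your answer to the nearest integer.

S = 18.5 × 92.7^0.16
ln S = ln 18.5 + 0.16 × ln 92.7 = 2.9178 + 0.16 × 4.5294 = 3.6425
S = e^3.6425 ≈ 38.19

38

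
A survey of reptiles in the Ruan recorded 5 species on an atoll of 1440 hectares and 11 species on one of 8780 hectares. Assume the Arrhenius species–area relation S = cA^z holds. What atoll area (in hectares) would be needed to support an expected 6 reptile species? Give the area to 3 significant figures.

z = ln(11/5) / ln(8780/1440) = 0.7885 / 1.8078 = 0.4361
c = 5 / 1440^0.4361 = 5 / 23.85 = 0.2097
A = (6/0.2097)^(1/0.4361) ⇒ ln A = ln(28.62)/0.4361 = 7.6904
A = e^7.6904 ≈ 2187 hectares

2190 hectares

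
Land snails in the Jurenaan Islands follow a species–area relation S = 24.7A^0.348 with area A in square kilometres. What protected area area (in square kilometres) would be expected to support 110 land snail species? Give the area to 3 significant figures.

73.1 square kilometres

110 = 24.7 × A^0.348  ⇒  A^0.348 = 110/24.7 = 4.453
ln A = ln(4.453) / 0.348 = 1.4937 / 0.348 = 4.2922
A = e^4.2922 ≈ 73.13 square kilometres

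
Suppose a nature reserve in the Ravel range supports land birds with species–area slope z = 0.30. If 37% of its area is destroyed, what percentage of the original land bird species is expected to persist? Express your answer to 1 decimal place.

S_new/S_old = (A_new/A_old)^z = 0.63^0.3
= exp(0.3 × ln 0.63) = exp(0.3 × -0.4620) = exp(-0.1386) ≈ 0.8706

87.1%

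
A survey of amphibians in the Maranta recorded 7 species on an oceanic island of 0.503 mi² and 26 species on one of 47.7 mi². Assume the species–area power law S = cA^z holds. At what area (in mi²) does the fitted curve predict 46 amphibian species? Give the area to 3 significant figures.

345 mi²

z = ln(26/7) / ln(47.7/0.503) = 1.3122 / 4.5521 = 0.2883
c = 7 / 0.503^0.2883 = 7 / 0.8203 = 8.533
A = (46/8.533)^(1/0.2883) ⇒ ln A = ln(5.391)/0.2883 = 5.8442
A = e^5.8442 ≈ 345.2 mi²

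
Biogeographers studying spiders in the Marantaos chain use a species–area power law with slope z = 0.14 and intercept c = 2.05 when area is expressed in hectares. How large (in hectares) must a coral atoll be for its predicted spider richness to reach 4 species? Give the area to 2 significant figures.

120 hectares

4 = 2.05 × A^0.14  ⇒  A^0.14 = 4/2.05 = 1.951
ln A = ln(1.951) / 0.14 = 0.6685 / 0.14 = 4.7747
A = e^4.7747 ≈ 118.5 hectares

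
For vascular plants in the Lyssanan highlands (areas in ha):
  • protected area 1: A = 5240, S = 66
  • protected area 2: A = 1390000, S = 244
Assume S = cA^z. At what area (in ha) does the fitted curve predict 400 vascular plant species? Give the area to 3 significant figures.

11500000 ha

z = ln(244/66) / ln(1390000/5240) = 1.3075 / 5.5807 = 0.2343
c = 66 / 5240^0.2343 = 66 / 7.437 = 8.874
A = (400/8.874)^(1/0.2343) ⇒ ln A = ln(45.07)/0.2343 = 16.2546
A = e^16.2546 ≈ 11462290 ha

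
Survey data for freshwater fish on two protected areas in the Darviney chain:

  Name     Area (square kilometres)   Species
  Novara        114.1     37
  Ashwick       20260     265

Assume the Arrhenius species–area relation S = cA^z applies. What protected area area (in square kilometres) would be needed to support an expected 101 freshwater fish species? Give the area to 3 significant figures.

1600 square kilometres

z = ln(265/37) / ln(20260/114.1) = 1.9688 / 5.1793 = 0.3801
c = 37 / 114.1^0.3801 = 37 / 6.054 = 6.112
A = (101/6.112)^(1/0.3801) ⇒ ln A = ln(16.53)/0.3801 = 7.3788
A = e^7.3788 ≈ 1602 square kilometres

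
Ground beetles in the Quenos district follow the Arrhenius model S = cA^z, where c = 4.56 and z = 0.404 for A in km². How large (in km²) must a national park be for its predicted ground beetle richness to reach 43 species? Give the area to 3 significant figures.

43 = 4.56 × A^0.404  ⇒  A^0.404 = 43/4.56 = 9.43
ln A = ln(9.43) / 0.404 = 2.2439 / 0.404 = 5.5542
A = e^5.5542 ≈ 258.3 km²

258 km²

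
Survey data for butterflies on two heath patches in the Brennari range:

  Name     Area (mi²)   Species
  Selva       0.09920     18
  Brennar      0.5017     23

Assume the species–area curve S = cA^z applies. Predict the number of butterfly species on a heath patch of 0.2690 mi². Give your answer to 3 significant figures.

20.9

z = ln(23/18) / ln(0.5017/0.0992) = 0.2451 / 1.6209 = 0.1512
c = 18 / 0.0992^0.1512 = 18 / 0.7051 = 25.53
S₃ = 25.53 × 0.269^0.1512 = 25.53 × 0.8199 ≈ 20.93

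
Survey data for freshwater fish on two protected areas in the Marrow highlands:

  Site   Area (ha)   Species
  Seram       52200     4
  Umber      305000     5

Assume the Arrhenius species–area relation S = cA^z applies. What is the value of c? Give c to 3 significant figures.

z = ln(S₂/S₁) / ln(A₂/A₁) = ln(5/4) / ln(305000/52200) = 0.2231 / 1.7652 = 0.1264
c = S₁ / A₁^z = 4 / 52200^0.1264 = 4 / 3.948 = 1.013

1.01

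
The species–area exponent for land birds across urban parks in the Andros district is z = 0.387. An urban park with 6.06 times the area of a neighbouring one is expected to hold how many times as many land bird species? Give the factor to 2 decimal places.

2.01

S₂/S₁ = (A₂/A₁)^z = 6.06^0.387
ln(S₂/S₁) = 0.387 × ln 6.06 = 0.387 × 1.8017 = 0.6973
S₂/S₁ = e^0.6973 ≈ 2.008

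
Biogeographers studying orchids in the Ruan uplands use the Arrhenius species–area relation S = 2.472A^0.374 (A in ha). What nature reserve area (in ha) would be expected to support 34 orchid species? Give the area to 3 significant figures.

34 = 2.472 × A^0.374  ⇒  A^0.374 = 34/2.472 = 13.75
ln A = ln(13.75) / 0.374 = 2.6213 / 0.374 = 7.0089
A = e^7.0089 ≈ 1106 ha

1110 ha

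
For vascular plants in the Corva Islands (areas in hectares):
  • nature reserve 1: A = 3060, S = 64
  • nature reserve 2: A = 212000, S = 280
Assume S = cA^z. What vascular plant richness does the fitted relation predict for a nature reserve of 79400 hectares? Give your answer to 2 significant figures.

z = ln(280/64) / ln(212000/3060) = 1.4759 / 4.2382 = 0.3482
c = 64 / 3060^0.3482 = 64 / 16.36 = 3.911
S₃ = 3.911 × 79400^0.3482 = 3.911 × 50.85 ≈ 198.9

200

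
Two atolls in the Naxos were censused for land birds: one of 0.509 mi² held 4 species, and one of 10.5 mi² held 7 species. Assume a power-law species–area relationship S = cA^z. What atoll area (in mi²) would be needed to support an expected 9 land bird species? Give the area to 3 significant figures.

z = ln(7/4) / ln(10.5/0.509) = 0.5596 / 3.0267 = 0.1849
c = 4 / 0.509^0.1849 = 4 / 0.8826 = 4.532
A = (9/4.532)^(1/0.1849) ⇒ ln A = ln(1.986)/0.1849 = 3.7106
A = e^3.7106 ≈ 40.88 mi²

40.9 mi²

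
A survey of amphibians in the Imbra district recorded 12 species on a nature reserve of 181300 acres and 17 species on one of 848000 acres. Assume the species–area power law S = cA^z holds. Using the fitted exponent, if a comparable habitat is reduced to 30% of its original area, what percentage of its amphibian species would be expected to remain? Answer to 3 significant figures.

76.2%

z = ln(17/12) / ln(848000/181300) = 0.3483 / 1.5427 = 0.2258
S_new/S_old = (A_new/A_old)^z = 0.3^0.2258 = exp(0.2258 × -1.2040) = 0.762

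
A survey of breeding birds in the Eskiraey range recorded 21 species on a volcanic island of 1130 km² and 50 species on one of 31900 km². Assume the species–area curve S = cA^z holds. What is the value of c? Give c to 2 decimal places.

3.38

z = ln(S₂/S₁) / ln(A₂/A₁) = ln(50/21) / ln(31900/1130) = 0.8675 / 3.3404 = 0.2597
c = S₁ / A₁^z = 21 / 1130^0.2597 = 21 / 6.207 = 3.383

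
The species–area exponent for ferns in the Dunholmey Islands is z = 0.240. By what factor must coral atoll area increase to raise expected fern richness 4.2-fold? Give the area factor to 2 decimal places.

(A₂/A₁)^0.24 = 4.2, so A₂/A₁ = 4.2^(1/0.24) = 4.2^4.167
ln(A₂/A₁) = ln 4.2 / 0.24 = 1.4351 / 0.24 = 5.9795
A₂/A₁ = e^5.9795 ≈ 395.3

395.25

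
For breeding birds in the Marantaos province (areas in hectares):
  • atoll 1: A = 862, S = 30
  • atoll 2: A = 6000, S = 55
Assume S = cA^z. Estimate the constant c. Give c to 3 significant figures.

z = ln(S₂/S₁) / ln(A₂/A₁) = ln(55/30) / ln(6000/862) = 0.6061 / 1.9403 = 0.3124
c = S₁ / A₁^z = 30 / 862^0.3124 = 30 / 8.261 = 3.631

3.63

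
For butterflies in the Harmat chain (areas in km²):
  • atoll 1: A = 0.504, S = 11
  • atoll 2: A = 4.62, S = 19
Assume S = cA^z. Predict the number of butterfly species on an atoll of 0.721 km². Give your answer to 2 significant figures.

12

z = ln(19/11) / ln(4.62/0.504) = 0.5465 / 2.2156 = 0.2467
c = 11 / 0.504^0.2467 = 11 / 0.8445 = 13.03
S₃ = 13.03 × 0.721^0.2467 = 13.03 × 0.9225 ≈ 12.02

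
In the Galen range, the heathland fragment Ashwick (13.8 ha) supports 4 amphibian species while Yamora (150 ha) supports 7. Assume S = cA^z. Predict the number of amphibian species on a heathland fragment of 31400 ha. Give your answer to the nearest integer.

25

z = ln(7/4) / ln(150/13.8) = 0.5596 / 2.3860 = 0.2345
c = 4 / 13.8^0.2345 = 4 / 1.851 = 2.161
S₃ = 2.161 × 31400^0.2345 = 2.161 × 11.34 ≈ 24.52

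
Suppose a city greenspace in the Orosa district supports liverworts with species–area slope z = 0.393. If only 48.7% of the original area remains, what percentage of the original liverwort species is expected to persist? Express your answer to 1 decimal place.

S_new/S_old = (A_new/A_old)^z = 0.487^0.393
= exp(0.393 × ln 0.487) = exp(0.393 × -0.7195) = exp(-0.2828) ≈ 0.7537

75.4%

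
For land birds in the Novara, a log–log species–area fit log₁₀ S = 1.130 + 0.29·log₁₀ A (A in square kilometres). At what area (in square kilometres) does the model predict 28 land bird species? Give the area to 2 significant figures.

12 square kilometres

28 = 13.49 × A^0.29  ⇒  A^0.29 = 28/13.49 = 2.076
ln A = ln(2.076) / 0.29 = 0.7303 / 0.29 = 2.5182
A = e^2.5182 ≈ 12.41 square kilometres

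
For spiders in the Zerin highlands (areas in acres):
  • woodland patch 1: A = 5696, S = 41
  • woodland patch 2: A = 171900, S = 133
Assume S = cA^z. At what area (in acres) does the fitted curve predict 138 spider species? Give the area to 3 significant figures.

191000 acres

z = ln(133/41) / ln(171900/5696) = 1.1768 / 3.4071 = 0.3454
c = 41 / 5696^0.3454 = 41 / 19.82 = 2.069
A = (138/2.069)^(1/0.3454) ⇒ ln A = ln(66.71)/0.3454 = 12.1615
A = e^12.1615 ≈ 191285 acres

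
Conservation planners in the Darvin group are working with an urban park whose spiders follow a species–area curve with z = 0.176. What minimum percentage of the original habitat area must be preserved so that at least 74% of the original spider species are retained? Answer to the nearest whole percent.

18%

Need (A_new/A_old)^0.176 = 0.74, so A_new/A_old = 0.74^(1/0.176) = 0.74^5.682
ln(A_new/A_old) = ln 0.74 / 0.176 = -0.3011 / 0.176 = -1.7108
A_new/A_old = e^-1.7108 ≈ 0.1807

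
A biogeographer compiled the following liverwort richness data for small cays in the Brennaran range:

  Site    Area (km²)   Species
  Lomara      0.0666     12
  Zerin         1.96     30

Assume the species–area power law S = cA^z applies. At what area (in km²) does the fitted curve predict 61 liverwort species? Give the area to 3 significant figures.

26.9 km²

z = ln(30/12) / ln(1.96/0.0666) = 0.9163 / 3.3820 = 0.2709
c = 12 / 0.0666^0.2709 = 12 / 0.48 = 25
A = (61/25)^(1/0.2709) ⇒ ln A = ln(2.44)/0.2709 = 3.2923
A = e^3.2923 ≈ 26.91 km²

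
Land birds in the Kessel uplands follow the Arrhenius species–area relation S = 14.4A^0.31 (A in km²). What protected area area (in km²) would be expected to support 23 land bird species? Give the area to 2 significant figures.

23 = 14.4 × A^0.31  ⇒  A^0.31 = 23/14.4 = 1.597
ln A = ln(1.597) / 0.31 = 0.4683 / 0.31 = 1.5105
A = e^1.5105 ≈ 4.529 km²

4.5 km²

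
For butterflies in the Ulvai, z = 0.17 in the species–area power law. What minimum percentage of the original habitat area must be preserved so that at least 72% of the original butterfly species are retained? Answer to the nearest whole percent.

14%

Need (A_new/A_old)^0.17 = 0.72, so A_new/A_old = 0.72^(1/0.17) = 0.72^5.882
ln(A_new/A_old) = ln 0.72 / 0.17 = -0.3285 / 0.17 = -1.9324
A_new/A_old = e^-1.9324 ≈ 0.1448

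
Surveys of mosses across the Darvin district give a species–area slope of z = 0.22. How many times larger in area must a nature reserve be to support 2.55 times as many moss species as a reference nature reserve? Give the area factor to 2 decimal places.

(A₂/A₁)^0.22 = 2.55, so A₂/A₁ = 2.55^(1/0.22) = 2.55^4.545
ln(A₂/A₁) = ln 2.55 / 0.22 = 0.9361 / 0.22 = 4.2550
A₂/A₁ = e^4.2550 ≈ 70.45

70.45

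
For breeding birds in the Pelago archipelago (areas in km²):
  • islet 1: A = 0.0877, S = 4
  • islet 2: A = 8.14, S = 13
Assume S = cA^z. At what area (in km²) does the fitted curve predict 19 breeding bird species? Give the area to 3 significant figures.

z = ln(13/4) / ln(8.14/0.0877) = 1.1787 / 4.5306 = 0.2602
c = 4 / 0.0877^0.2602 = 4 / 0.5309 = 7.534
A = (19/7.534)^(1/0.2602) ⇒ ln A = ln(2.522)/0.2602 = 3.5555
A = e^3.5555 ≈ 35.01 km²

35.0 km²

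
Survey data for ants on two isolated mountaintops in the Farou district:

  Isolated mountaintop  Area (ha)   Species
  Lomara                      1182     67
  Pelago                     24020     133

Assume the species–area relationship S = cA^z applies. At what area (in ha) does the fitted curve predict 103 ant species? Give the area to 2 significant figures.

7800 ha

z = ln(133/67) / ln(24020/1182) = 0.6857 / 3.0117 = 0.2277
c = 67 / 1182^0.2277 = 67 / 5.006 = 13.38
A = (103/13.38)^(1/0.2277) ⇒ ln A = ln(7.696)/0.2277 = 8.9639
A = e^8.9639 ≈ 7815 ha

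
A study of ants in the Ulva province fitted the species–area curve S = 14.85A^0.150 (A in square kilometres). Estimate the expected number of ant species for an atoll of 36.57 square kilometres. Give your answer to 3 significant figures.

S = 14.85 × 36.57^0.15 = 14.85 × 1.716 ≈ 25.48

25.5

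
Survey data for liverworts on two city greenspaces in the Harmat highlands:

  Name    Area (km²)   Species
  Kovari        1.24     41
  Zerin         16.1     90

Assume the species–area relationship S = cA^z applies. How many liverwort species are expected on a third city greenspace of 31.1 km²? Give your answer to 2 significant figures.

z = ln(90/41) / ln(16.1/1.24) = 0.7862 / 2.5637 = 0.3067
c = 41 / 1.24^0.3067 = 41 / 1.068 = 38.38
S₃ = 38.38 × 31.1^0.3067 = 38.38 × 2.869 ≈ 110.1

110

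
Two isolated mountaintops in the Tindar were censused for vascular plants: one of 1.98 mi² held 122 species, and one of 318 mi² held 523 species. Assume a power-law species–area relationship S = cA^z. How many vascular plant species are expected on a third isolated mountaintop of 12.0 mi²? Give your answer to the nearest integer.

204

z = ln(523/122) / ln(318/1.98) = 1.4556 / 5.0790 = 0.2866
c = 122 / 1.98^0.2866 = 122 / 1.216 = 100.3
S₃ = 100.3 × 12^0.2866 = 100.3 × 2.038 ≈ 204.5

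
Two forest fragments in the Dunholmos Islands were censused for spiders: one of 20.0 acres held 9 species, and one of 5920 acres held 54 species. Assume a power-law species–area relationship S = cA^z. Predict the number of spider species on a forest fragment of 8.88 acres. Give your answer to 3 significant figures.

6.97

z = ln(54/9) / ln(5920/20) = 1.7918 / 5.6904 = 0.3149
c = 9 / 20^0.3149 = 9 / 2.568 = 3.504
S₃ = 3.504 × 8.88^0.3149 = 3.504 × 1.989 ≈ 6.97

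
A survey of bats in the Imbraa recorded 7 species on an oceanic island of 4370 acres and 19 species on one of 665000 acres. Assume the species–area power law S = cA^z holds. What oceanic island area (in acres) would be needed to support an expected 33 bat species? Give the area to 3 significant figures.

10700000 acres

z = ln(19/7) / ln(665000/4370) = 0.9985 / 5.0250 = 0.1987
c = 7 / 4370^0.1987 = 7 / 5.289 = 1.323
A = (33/1.323)^(1/0.1987) ⇒ ln A = ln(24.94)/0.1987 = 16.1858
A = e^16.1858 ≈ 10700355 acres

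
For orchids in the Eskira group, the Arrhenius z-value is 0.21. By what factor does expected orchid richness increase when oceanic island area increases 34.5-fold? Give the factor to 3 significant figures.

S₂/S₁ = (A₂/A₁)^z = 34.5^0.21
ln(S₂/S₁) = 0.21 × ln 34.5 = 0.21 × 3.5410 = 0.7436
S₂/S₁ = e^0.7436 ≈ 2.103

2.10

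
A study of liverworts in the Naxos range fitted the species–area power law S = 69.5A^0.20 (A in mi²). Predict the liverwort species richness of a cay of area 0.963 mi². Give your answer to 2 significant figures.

69

S = 69.5 × 0.963^0.2
ln S = ln 69.5 + 0.2 × ln 0.963 = 4.2413 + 0.2 × -0.0377 = 4.2338
S = e^4.2338 ≈ 68.98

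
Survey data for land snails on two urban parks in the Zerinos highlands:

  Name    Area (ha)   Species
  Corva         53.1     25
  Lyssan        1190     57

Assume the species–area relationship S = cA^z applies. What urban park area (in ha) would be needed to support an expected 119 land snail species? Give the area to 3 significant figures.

z = ln(57/25) / ln(1190/53.1) = 0.8242 / 3.1095 = 0.2650
c = 25 / 53.1^0.2650 = 25 / 2.866 = 8.724
A = (119/8.724)^(1/0.2650) ⇒ ln A = ln(13.64)/0.2650 = 9.8588
A = e^9.8588 ≈ 19127 ha

19100 ha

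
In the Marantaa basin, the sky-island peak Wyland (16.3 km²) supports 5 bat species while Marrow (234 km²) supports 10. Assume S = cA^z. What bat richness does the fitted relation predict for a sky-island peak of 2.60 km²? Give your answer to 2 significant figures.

z = ln(10/5) / ln(234/16.3) = 0.6931 / 2.6642 = 0.2602
c = 5 / 16.3^0.2602 = 5 / 2.067 = 2.419
S₃ = 2.419 × 2.6^0.2602 = 2.419 × 1.282 ≈ 3.101

3.1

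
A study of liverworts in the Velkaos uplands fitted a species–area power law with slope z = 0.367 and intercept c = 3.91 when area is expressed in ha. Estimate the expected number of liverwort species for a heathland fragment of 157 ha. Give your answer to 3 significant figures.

S = 3.91 × 157^0.367
ln S = ln 3.91 + 0.367 × ln 157 = 1.3635 + 0.367 × 5.0562 = 3.2192
S = e^3.2192 ≈ 25.01

25.0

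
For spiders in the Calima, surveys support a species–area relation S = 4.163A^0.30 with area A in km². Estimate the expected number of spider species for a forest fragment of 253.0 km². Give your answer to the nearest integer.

S = 4.163 × 253^0.3
ln S = ln 4.163 + 0.3 × ln 253 = 1.4262 + 0.3 × 5.5334 = 3.0863
S = e^3.0863 ≈ 21.89

22 species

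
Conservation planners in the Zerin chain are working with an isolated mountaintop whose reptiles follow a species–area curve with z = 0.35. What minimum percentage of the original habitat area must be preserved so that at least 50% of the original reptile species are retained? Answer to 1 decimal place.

Need (A_new/A_old)^0.35 = 0.5, so A_new/A_old = 0.5^(1/0.35) = 0.5^2.857
ln(A_new/A_old) = ln 0.5 / 0.35 = -0.6931 / 0.35 = -1.9804
A_new/A_old = e^-1.9804 ≈ 0.138

13.8%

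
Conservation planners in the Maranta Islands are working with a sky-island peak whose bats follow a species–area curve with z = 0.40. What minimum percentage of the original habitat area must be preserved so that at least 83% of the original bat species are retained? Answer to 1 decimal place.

Need (A_new/A_old)^0.4 = 0.83, so A_new/A_old = 0.83^(1/0.4) = 0.83^2.5
ln(A_new/A_old) = ln 0.83 / 0.4 = -0.1863 / 0.4 = -0.4658
A_new/A_old = e^-0.4658 ≈ 0.6276

62.8%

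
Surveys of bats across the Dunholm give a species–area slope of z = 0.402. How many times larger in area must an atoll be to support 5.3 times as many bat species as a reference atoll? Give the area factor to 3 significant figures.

(A₂/A₁)^0.402 = 5.3, so A₂/A₁ = 5.3^(1/0.402) = 5.3^2.488
ln(A₂/A₁) = ln 5.3 / 0.402 = 1.6677 / 0.402 = 4.1485
A₂/A₁ = e^4.1485 ≈ 63.34

63.3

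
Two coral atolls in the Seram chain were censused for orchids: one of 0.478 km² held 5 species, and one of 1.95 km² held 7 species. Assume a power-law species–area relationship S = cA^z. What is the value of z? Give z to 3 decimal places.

Taking logs: ln S = ln c + z ln A, so z = (ln S₂ − ln S₁)/(ln A₂ − ln A₁).
z = ln(7/5) / ln(1.95/0.478) = ln(1.4) / ln(4.079) = 0.3365 / 1.4060 = 0.2393

0.239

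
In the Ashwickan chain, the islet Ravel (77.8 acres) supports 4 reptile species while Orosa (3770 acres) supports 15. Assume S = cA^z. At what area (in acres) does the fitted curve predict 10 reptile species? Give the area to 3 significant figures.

z = ln(15/4) / ln(3770/77.8) = 1.3218 / 3.8807 = 0.3406
c = 4 / 77.8^0.3406 = 4 / 4.406 = 0.9078
A = (10/0.9078)^(1/0.3406) ⇒ ln A = ln(11.02)/0.3406 = 7.0444
A = e^7.0444 ≈ 1146 acres

1150 acres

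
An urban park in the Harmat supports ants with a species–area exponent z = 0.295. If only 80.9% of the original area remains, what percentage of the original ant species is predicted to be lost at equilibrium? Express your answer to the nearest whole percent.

S_new/S_old = (A_new/A_old)^z = 0.809^0.295
= exp(0.295 × ln 0.809) = exp(0.295 × -0.2120) = exp(-0.0625) ≈ 0.9394
Fraction lost = 1 − 0.9394 = 0.06061

6%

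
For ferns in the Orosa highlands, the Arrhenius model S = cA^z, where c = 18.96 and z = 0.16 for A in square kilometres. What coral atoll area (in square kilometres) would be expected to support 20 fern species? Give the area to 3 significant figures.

1.40 square kilometres

20 = 18.96 × A^0.16  ⇒  A^0.16 = 20/18.96 = 1.055
ln A = ln(1.055) / 0.16 = 0.0534 / 0.16 = 0.3338
A = e^0.3338 ≈ 1.396 square kilometres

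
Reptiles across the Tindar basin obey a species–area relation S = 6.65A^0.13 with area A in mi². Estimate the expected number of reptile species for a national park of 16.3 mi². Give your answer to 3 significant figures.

S = 6.65 × 16.3^0.13
ln S = ln 6.65 + 0.13 × ln 16.3 = 1.8946 + 0.13 × 2.7912 = 2.2575
S = e^2.2575 ≈ 9.559

9.56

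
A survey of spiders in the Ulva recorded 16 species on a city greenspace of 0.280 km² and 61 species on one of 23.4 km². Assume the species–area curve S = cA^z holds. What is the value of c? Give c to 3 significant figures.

23.5

z = ln(S₂/S₁) / ln(A₂/A₁) = ln(61/16) / ln(23.4/0.28) = 1.3383 / 4.4257 = 0.3024
c = S₁ / A₁^z = 16 / 0.28^0.3024 = 16 / 0.6805 = 23.51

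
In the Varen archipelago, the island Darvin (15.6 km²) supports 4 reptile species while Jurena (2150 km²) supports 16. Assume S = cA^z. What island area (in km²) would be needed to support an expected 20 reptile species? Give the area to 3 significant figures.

4750 km²

z = ln(16/4) / ln(2150/15.6) = 1.3863 / 4.9260 = 0.2814
c = 4 / 15.6^0.2814 = 4 / 2.167 = 1.846
A = (20/1.846)^(1/0.2814) ⇒ ln A = ln(10.83)/0.2814 = 8.4661
A = e^8.4661 ≈ 4751 km²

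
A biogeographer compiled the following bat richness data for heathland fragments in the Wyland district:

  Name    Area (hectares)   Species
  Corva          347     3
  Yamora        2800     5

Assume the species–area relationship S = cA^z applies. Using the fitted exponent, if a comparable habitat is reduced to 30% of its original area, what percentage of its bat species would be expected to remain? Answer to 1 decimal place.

74.5%

z = ln(5/3) / ln(2800/347) = 0.5108 / 2.0880 = 0.2446
S_new/S_old = (A_new/A_old)^z = 0.3^0.2446 = exp(0.2446 × -1.2040) = 0.7449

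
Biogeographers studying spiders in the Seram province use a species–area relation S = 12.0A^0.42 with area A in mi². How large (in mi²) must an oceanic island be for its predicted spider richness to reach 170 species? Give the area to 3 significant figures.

170 = 12 × A^0.42  ⇒  A^0.42 = 170/12 = 14.17
ln A = ln(14.17) / 0.42 = 2.6509 / 0.42 = 6.3116
A = e^6.3116 ≈ 551 mi²

551 mi²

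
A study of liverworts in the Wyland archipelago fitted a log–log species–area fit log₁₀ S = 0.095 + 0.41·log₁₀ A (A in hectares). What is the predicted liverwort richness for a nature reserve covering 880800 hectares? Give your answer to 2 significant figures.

S = 1.245 × 880800^0.41 = 1.245 × 273.8 ≈ 340.7

340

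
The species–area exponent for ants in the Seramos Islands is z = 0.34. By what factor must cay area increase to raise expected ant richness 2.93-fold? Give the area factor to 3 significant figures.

(A₂/A₁)^0.34 = 2.93, so A₂/A₁ = 2.93^(1/0.34) = 2.93^2.941
ln(A₂/A₁) = ln 2.93 / 0.34 = 1.0750 / 0.34 = 3.1618
A₂/A₁ = e^3.1618 ≈ 23.61

23.6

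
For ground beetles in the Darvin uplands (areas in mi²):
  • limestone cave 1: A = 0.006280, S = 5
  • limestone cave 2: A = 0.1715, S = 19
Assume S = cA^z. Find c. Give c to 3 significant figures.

38.7

z = ln(S₂/S₁) / ln(A₂/A₁) = ln(19/5) / ln(0.1715/0.00628) = 1.3350 / 3.3072 = 0.4037
c = S₁ / A₁^z = 5 / 0.00628^0.4037 = 5 / 0.1292 = 38.71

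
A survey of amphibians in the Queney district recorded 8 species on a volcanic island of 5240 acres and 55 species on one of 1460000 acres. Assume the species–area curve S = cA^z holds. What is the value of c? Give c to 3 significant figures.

0.426

z = ln(S₂/S₁) / ln(A₂/A₁) = ln(55/8) / ln(1460000/5240) = 1.9279 / 5.6299 = 0.3424
c = S₁ / A₁^z = 8 / 5240^0.3424 = 8 / 18.78 = 0.426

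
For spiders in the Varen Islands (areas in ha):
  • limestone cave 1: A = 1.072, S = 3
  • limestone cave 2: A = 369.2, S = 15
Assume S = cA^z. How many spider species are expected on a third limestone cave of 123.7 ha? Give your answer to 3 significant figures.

11.1

z = ln(15/3) / ln(369.2/1.072) = 1.6094 / 5.8418 = 0.2755
c = 3 / 1.072^0.2755 = 3 / 1.019 = 2.943
S₃ = 2.943 × 123.7^0.2755 = 2.943 × 3.771 ≈ 11.1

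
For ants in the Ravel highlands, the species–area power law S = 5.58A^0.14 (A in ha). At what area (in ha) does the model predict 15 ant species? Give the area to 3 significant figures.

15 = 5.58 × A^0.14  ⇒  A^0.14 = 15/5.58 = 2.688
ln A = ln(2.688) / 0.14 = 0.9889 / 0.14 = 7.0633
A = e^7.0633 ≈ 1168 ha

1170 ha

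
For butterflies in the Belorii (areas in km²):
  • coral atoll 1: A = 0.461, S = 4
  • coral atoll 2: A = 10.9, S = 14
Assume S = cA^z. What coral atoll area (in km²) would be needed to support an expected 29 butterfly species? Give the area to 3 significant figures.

z = ln(14/4) / ln(10.9/0.461) = 1.2528 / 3.1631 = 0.3961
c = 4 / 0.461^0.3961 = 4 / 0.7359 = 5.436
A = (29/5.436)^(1/0.3961) ⇒ ln A = ln(5.335)/0.3961 = 4.2275
A = e^4.2275 ≈ 68.55 km²

68.5 km²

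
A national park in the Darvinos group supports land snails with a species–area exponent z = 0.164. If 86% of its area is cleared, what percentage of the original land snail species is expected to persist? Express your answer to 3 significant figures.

72.4%

S_new/S_old = (A_new/A_old)^z = 0.14^0.164
= exp(0.164 × ln 0.14) = exp(0.164 × -1.9661) = exp(-0.3224) ≈ 0.7244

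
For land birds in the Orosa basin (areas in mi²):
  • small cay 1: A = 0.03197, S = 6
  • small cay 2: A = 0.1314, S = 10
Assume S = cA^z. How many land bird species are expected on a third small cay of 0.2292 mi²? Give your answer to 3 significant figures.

z = ln(10/6) / ln(0.1314/0.03197) = 0.5108 / 1.4134 = 0.3614
c = 6 / 0.03197^0.3614 = 6 / 0.2881 = 20.82
S₃ = 20.82 × 0.2292^0.3614 = 20.82 × 0.5872 ≈ 12.23

12.2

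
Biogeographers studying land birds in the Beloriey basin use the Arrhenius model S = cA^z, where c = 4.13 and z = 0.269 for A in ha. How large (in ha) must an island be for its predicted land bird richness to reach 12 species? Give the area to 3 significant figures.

52.7 ha

12 = 4.13 × A^0.269  ⇒  A^0.269 = 12/4.13 = 2.906
ln A = ln(2.906) / 0.269 = 1.0666 / 0.269 = 3.9652
A = e^3.9652 ≈ 52.73 ha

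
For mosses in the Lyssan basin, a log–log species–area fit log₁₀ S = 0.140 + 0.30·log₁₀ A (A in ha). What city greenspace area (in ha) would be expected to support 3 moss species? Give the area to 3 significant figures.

3 = 1.38 × A^0.3  ⇒  A^0.3 = 3/1.38 = 2.173
ln A = ln(2.173) / 0.3 = 0.7763 / 0.3 = 2.5875
A = e^2.5875 ≈ 13.3 ha

13.3 ha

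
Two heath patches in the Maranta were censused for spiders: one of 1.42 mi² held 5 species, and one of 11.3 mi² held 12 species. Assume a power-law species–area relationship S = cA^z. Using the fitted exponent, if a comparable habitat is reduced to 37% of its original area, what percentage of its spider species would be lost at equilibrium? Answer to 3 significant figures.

z = ln(12/5) / ln(11.3/1.42) = 0.8755 / 2.0741 = 0.4221
S_new/S_old = (A_new/A_old)^z = 0.37^0.4221 = exp(0.4221 × -0.9943) = 0.6573
Fraction lost = 1 − 0.6573 = 0.3427

34.3%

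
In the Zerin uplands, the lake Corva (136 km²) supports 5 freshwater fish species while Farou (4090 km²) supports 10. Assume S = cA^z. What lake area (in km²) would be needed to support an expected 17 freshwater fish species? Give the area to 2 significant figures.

55000 km²

z = ln(10/5) / ln(4090/136) = 0.6931 / 3.4036 = 0.2036
c = 5 / 136^0.2036 = 5 / 2.72 = 1.839
A = (17/1.839)^(1/0.2036) ⇒ ln A = ln(9.246)/0.2036 = 10.9219
A = e^10.9219 ≈ 55376 km²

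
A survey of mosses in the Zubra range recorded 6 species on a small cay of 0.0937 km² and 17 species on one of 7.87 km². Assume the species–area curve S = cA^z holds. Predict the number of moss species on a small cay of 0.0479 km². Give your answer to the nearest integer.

z = ln(17/6) / ln(7.87/0.0937) = 1.0415 / 4.4307 = 0.2351
c = 6 / 0.0937^0.2351 = 6 / 0.5732 = 10.47
S₃ = 10.47 × 0.0479^0.2351 = 10.47 × 0.4896 ≈ 5.125

5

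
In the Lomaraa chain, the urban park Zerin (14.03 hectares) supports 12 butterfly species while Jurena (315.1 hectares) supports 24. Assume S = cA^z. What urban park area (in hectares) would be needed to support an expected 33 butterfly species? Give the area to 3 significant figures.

1320 hectares

z = ln(24/12) / ln(315.1/14.03) = 0.6931 / 3.1117 = 0.2228
c = 12 / 14.03^0.2228 = 12 / 1.801 = 6.663
A = (33/6.663)^(1/0.2228) ⇒ ln A = ln(4.953)/0.2228 = 7.1825
A = e^7.1825 ≈ 1316 hectares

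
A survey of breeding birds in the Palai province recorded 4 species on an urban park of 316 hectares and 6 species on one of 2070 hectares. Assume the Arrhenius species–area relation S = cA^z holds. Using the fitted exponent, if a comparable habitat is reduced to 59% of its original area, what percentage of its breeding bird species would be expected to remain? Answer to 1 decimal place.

z = ln(6/4) / ln(2070/316) = 0.4055 / 1.8796 = 0.2157
S_new/S_old = (A_new/A_old)^z = 0.59^0.2157 = exp(0.2157 × -0.5276) = 0.8924

89.2%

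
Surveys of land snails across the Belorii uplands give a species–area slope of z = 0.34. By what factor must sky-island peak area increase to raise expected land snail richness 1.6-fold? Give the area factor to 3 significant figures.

(A₂/A₁)^0.34 = 1.6, so A₂/A₁ = 1.6^(1/0.34) = 1.6^2.941
ln(A₂/A₁) = ln 1.6 / 0.34 = 0.4700 / 0.34 = 1.3824
A₂/A₁ = e^1.3824 ≈ 3.984

3.98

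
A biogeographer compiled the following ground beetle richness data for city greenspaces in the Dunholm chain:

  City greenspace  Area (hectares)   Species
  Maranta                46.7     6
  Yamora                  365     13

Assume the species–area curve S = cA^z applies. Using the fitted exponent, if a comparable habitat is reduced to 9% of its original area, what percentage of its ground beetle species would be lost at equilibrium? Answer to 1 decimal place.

59.6%

z = ln(13/6) / ln(365/46.7) = 0.7732 / 2.0562 = 0.3760
S_new/S_old = (A_new/A_old)^z = 0.09^0.3760 = exp(0.3760 × -2.4079) = 0.4043
Fraction lost = 1 − 0.4043 = 0.5957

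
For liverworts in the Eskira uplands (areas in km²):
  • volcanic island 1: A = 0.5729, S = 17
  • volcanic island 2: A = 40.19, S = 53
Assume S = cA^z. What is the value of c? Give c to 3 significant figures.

z = ln(S₂/S₁) / ln(A₂/A₁) = ln(53/17) / ln(40.19/0.5729) = 1.1371 / 4.2507 = 0.2675
c = S₁ / A₁^z = 17 / 0.5729^0.2675 = 17 / 0.8616 = 19.73

19.7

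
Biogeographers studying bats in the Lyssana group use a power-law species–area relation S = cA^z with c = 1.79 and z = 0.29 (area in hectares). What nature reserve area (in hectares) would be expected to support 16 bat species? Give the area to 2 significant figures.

16 = 1.79 × A^0.29  ⇒  A^0.29 = 16/1.79 = 8.939
ln A = ln(8.939) / 0.29 = 2.1904 / 0.29 = 7.5530
A = e^7.5530 ≈ 1906 hectares

1900 hectares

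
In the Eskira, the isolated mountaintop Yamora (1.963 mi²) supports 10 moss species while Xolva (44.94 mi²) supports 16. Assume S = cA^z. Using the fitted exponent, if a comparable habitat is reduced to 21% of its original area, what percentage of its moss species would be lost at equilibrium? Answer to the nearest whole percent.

21%

z = ln(16/10) / ln(44.94/1.963) = 0.4700 / 3.1309 = 0.1501
S_new/S_old = (A_new/A_old)^z = 0.21^0.1501 = exp(0.1501 × -1.5606) = 0.7911
Fraction lost = 1 − 0.7911 = 0.2089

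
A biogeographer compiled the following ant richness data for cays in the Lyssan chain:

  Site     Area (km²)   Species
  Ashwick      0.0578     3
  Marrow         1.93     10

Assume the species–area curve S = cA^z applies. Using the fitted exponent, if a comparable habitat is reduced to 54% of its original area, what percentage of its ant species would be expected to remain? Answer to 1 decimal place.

z = ln(10/3) / ln(1.93/0.0578) = 1.2040 / 3.5083 = 0.3432
S_new/S_old = (A_new/A_old)^z = 0.54^0.3432 = exp(0.3432 × -0.6162) = 0.8094

80.9%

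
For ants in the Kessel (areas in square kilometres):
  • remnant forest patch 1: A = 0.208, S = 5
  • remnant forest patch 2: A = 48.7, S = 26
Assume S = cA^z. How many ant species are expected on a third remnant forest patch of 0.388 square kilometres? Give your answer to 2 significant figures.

z = ln(26/5) / ln(48.7/0.208) = 1.6487 / 5.4559 = 0.3022
c = 5 / 0.208^0.3022 = 5 / 0.6222 = 8.036
S₃ = 8.036 × 0.388^0.3022 = 8.036 × 0.7512 ≈ 6.037

6.0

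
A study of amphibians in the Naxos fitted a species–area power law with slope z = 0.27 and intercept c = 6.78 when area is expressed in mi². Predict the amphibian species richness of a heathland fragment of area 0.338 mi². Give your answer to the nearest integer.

5 species

S = 6.78 × 0.338^0.27
ln S = ln 6.78 + 0.27 × ln 0.338 = 1.9140 + 0.27 × -1.0847 = 1.6211
S = e^1.6211 ≈ 5.059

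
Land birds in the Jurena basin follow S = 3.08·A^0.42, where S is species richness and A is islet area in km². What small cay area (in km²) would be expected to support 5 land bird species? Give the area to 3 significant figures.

3.17 km²

5 = 3.08 × A^0.42  ⇒  A^0.42 = 5/3.08 = 1.623
ln A = ln(1.623) / 0.42 = 0.4845 / 0.42 = 1.1536
A = e^1.1536 ≈ 3.17 km²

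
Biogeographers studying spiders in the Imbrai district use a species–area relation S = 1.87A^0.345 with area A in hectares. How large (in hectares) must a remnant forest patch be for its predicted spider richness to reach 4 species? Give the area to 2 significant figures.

4 = 1.87 × A^0.345  ⇒  A^0.345 = 4/1.87 = 2.139
ln A = ln(2.139) / 0.345 = 0.7604 / 0.345 = 2.2039
A = e^2.2039 ≈ 9.061 hectares

9.1 hectares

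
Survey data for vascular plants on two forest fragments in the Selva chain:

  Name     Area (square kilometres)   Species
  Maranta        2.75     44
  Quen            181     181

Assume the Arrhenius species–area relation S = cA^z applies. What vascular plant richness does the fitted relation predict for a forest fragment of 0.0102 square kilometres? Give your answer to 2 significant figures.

z = ln(181/44) / ln(181/2.75) = 1.4143 / 4.1869 = 0.3378
c = 44 / 2.75^0.3378 = 44 / 1.407 = 31.26
S₃ = 31.26 × 0.0102^0.3378 = 31.26 × 0.2125 ≈ 6.643

6.6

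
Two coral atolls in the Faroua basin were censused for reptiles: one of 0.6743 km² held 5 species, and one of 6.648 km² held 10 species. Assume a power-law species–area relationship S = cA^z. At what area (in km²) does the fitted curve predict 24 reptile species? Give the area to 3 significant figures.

z = ln(10/5) / ln(6.648/0.6743) = 0.6931 / 2.2884 = 0.3029
c = 5 / 0.6743^0.3029 = 5 / 0.8875 = 5.634
A = (24/5.634)^(1/0.3029) ⇒ ln A = ln(4.26)/0.3029 = 4.7846
A = e^4.7846 ≈ 119.7 km²

120 km²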